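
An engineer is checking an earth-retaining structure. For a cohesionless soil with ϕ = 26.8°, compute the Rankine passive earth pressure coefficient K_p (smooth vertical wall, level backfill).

K_p = (1 + sin φ)/(1 − sin φ) = tan²(45° + 26.8°/2) = 2.642.

2.64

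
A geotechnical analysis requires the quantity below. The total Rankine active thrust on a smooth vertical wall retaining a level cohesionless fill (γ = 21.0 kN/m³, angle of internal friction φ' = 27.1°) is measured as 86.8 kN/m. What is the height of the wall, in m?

K_a = 0.3741. P_a = ½ K_a γ H² ⇒ H = √(2P_a/(K_a γ)).
H = √(2×86.8/(0.3741×21.0)) = 4.701 m.

4.70 m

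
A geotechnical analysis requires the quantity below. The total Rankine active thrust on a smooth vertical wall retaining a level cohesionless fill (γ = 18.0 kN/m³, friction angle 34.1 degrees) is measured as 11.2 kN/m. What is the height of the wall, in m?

2.10 m

K_a = 0.2815. P_a = ½ K_a γ H² ⇒ H = √(2P_a/(K_a γ)).
H = √(2×11.2/(0.2815×18.0)) = 2.102 m.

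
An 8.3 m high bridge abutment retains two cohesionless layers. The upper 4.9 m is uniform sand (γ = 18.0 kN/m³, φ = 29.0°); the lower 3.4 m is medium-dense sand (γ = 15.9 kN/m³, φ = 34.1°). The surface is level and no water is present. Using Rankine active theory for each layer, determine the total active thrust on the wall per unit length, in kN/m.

185 kN/m

K_a1 = tan²(45°−29.0°/2) = 0.3470; K_a2 = tan²(45°−34.1°/2) = 0.2815.
Layer 1: σ at base = K_a1 γ₁ h₁ = 30.60 kPa; P₁ = ½×30.60×4.9 = 74.98.
Layer 2: σ_v at top = γ₁h₁ = 88.20; σ_h top = K_a2×88.20 = 24.83; σ_h base = K_a2×(88.20+15.9×3.4) = 40.05.
P₂ = ½(24.83+40.05)×3.4 = 110.3. Total P_a = 74.98+110.3 = 185.3 kN/m.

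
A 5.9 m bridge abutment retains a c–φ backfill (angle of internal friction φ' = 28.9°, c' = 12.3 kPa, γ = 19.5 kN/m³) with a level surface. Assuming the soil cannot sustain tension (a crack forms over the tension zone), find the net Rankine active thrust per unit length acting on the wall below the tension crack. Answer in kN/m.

K_a = 0.3484; √K_a = 0.5902.
Tension-crack depth z_c = 2c/(γ√K_a) = 2×12.3/(19.5×0.5902) = 2.137 m.
σ_a at base = K_a γ H − 2c√K_a = 0.3484×19.5×5.9 − 2×12.3×0.5902 = 25.56 kPa.
P_a = ½ × 25.56 × (H − z_c) = 0.5×25.56×3.763 = 48.09 kN/m.

48.1 kN/m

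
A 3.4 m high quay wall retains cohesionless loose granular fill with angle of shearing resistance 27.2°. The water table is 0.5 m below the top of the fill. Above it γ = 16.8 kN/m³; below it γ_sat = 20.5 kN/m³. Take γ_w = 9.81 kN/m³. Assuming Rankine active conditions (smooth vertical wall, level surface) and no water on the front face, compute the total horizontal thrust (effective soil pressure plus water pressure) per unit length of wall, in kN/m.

K_a = tan²(45° − φ/2) = 0.3726.
γ' = 20.5 − 9.81 = 10.69 kN/m³. Depth below WT = 2.9 m.
σ'_h at WT = K_a γ d_w = 3.130 kPa; at base = 3.130 + K_a γ' × 2.9 = 14.68 kPa.
P₁ (0–0.5 m) = ½×3.130×0.5 = 0.7824. P₂ (0.5–3.4 m) = ½(3.130+14.68)×2.9 = 25.82.
P_w = ½ γ_w h₂² = 0.5×9.81×2.9² = 41.25. Total = 0.7824+25.82+41.25 = 67.86 kN/m.

67.9 kN/m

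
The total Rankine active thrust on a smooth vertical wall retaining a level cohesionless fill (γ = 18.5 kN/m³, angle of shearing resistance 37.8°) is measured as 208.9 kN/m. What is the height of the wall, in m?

9.70 m

K_a = 0.2400. P_a = ½ K_a γ H² ⇒ H = √(2P_a/(K_a γ)).
H = √(2×208.9/(0.2400×18.5)) = 9.701 m.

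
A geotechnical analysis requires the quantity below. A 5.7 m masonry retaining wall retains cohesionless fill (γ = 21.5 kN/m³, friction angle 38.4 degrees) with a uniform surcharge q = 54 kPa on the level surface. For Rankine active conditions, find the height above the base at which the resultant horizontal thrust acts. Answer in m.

2.35 m

K_a = 0.2337.
Triangular part P₁ = ½K_aγH² = 81.62 at H/3 = 1.900 m; rectangular part P₂ = K_a q H = 71.93 at H/2 = 2.850 m.
ȳ = (P₁·1.900 + P₂·2.850)/(P₁+P₂) = 2.345 m.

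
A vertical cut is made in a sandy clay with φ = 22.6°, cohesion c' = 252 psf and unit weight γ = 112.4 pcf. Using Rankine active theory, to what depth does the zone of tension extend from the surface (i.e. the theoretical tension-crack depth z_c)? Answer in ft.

6.72 ft

K_a = tan²(45° − 22.6°/2) = 0.4448; √K_a = 0.6669.
The active pressure is zero where K_a γ z = 2c√K_a, so z_c = 2c/(γ√K_a) = 2×252/(112.4×0.6669) = 6.723 ft.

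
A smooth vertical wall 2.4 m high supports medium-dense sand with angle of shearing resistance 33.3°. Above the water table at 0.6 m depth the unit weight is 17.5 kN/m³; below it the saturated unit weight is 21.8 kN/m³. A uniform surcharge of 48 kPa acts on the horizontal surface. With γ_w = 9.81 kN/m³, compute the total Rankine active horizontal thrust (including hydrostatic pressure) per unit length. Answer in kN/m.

K_a = tan²(45° − φ/2) = 0.2911.
γ' = 21.8 − 9.81 = 11.99 kN/m³. h₂ = H − d_w = 1.8 m.
σ'_h: at surface K_a·q = 13.97; at WT K_a(q+γd_w) = 17.03; at base K_a(q+γd_w+γ'h₂) = 23.31 kPa.
P₁ = ½(13.97+17.03)×0.6 = 9.302; P₂ = ½(17.03+23.31)×1.8 = 36.31; P_w = ½γ_w h₂² = 15.89.
Total = 9.302+36.31+15.89 = 61.51 kN/m.

61.5 kN/m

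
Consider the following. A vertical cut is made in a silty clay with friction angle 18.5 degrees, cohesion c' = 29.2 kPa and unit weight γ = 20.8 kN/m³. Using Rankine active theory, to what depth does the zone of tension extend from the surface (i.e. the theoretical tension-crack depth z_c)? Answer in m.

3.90 m

K_a = tan²(45° − 18.5°/2) = 0.5183; √K_a = 0.7199.
The active pressure is zero where K_a γ z = 2c√K_a, so z_c = 2c/(γ√K_a) = 2×29.2/(20.8×0.7199) = 3.900 m.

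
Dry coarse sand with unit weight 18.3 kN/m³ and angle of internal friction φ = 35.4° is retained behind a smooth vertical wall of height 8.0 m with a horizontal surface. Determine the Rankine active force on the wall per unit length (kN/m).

156 kN/m

K_a = tan²(45° − φ/2) = 0.2664.
P_a = ½ K_a γ H² = 0.5 × 0.2664 × 18.3 × 8.0² = 156.0 kN/m.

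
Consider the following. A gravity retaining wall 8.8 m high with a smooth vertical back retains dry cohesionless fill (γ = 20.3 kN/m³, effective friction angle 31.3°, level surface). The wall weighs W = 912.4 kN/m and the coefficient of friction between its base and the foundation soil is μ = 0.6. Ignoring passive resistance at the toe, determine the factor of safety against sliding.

2.20

K_a = tan²(45° − 31.3°/2) = 0.3162.
P_a = ½K_aγH² = 0.5×0.3162×20.3×8.8² = 248.5 kN/m, acting at H/3 = 2.933 m above the base.
FS_sliding = μW / P_a = 0.6×912.4 / 248.5 = 2.203.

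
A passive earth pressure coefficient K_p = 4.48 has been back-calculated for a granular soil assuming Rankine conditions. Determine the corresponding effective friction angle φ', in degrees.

K_p = (1+sin φ)/(1−sin φ) ⇒ sin φ = (K_p − 1)/(K_p + 1) = 0.6350.
φ = arcsin(0.6350) = 39.42°.

39.4°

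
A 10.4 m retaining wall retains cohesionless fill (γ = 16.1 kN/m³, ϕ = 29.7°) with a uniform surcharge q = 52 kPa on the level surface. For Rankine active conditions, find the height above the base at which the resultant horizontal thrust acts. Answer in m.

K_a = 0.3374.
Triangular part P₁ = ½K_aγH² = 293.8 at H/3 = 3.467 m; rectangular part P₂ = K_a q H = 182.5 at H/2 = 5.200 m.
ȳ = (P₁·3.467 + P₂·5.200)/(P₁+P₂) = 4.131 m.

4.13 m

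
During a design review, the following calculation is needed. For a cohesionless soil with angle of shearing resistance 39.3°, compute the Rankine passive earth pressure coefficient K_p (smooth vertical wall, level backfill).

K_p = (1 + sin φ)/(1 − sin φ) = tan²(45° + 39.3°/2) = 4.455.

4.46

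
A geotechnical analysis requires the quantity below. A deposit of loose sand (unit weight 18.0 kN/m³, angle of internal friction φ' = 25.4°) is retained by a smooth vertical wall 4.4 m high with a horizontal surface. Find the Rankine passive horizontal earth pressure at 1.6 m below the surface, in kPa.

72.1 kPa

K_p = (1 + sin φ)/(1 − sin φ) = 2.502.
σ_h = K_p γ z = 2.502 × 18.0 × 1.6 = 72.06 kPa.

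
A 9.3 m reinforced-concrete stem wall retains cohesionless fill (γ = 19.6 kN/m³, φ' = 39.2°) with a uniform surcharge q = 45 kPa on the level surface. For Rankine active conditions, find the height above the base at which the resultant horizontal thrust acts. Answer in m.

K_a = 0.2255.
Triangular part P₁ = ½K_aγH² = 191.1 at H/3 = 3.100 m; rectangular part P₂ = K_a q H = 94.36 at H/2 = 4.650 m.
ȳ = (P₁·3.100 + P₂·4.650)/(P₁+P₂) = 3.612 m.

3.61 m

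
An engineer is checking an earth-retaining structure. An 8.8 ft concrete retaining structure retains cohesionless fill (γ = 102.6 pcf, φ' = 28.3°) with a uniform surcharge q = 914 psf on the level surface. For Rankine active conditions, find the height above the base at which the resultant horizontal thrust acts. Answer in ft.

3.92 ft

K_a = 0.3568.
Triangular part P₁ = ½K_aγH² = 1417 at H/3 = 2.933 ft; rectangular part P₂ = K_a q H = 2870 at H/2 = 4.400 ft.
ȳ = (P₁·2.933 + P₂·4.400)/(P₁+P₂) = 3.915 ft.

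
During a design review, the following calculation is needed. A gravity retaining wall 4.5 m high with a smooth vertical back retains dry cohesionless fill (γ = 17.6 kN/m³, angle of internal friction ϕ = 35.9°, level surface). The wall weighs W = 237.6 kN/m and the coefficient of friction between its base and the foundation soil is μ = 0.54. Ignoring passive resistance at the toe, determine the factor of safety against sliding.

2.76

K_a = tan²(45° − 35.9°/2) = 0.2607.
P_a = ½K_aγH² = 0.5×0.2607×17.6×4.5² = 46.46 kN/m, acting at H/3 = 1.500 m above the base.
FS_sliding = μW / P_a = 0.54×237.6 / 46.46 = 2.761.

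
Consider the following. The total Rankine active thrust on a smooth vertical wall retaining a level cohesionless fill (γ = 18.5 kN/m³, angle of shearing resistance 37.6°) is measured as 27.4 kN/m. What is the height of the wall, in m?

3.50 m

K_a = 0.2421. P_a = ½ K_a γ H² ⇒ H = √(2P_a/(K_a γ)).
H = √(2×27.4/(0.2421×18.5)) = 3.498 m.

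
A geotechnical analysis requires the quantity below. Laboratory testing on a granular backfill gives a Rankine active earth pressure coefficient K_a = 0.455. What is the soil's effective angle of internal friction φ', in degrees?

22.0°

K_a = tan²(45° − φ/2) ⇒ 45° − φ/2 = arctan(√0.455) = 34.00°.
φ = 2(45° − 34.00°) = 22.00°.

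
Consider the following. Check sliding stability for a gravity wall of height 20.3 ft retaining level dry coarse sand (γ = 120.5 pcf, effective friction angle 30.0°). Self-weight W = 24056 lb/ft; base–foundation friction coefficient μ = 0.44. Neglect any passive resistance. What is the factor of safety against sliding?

K_a = tan²(45° − 30.0°/2) = 0.3333.
P_a = ½K_aγH² = 0.5×0.3333×120.5×20.3² = 8276 lb/ft, acting at H/3 = 6.767 ft above the base.
FS_sliding = μW / P_a = 0.44×24056 / 8276 = 1.279.

1.28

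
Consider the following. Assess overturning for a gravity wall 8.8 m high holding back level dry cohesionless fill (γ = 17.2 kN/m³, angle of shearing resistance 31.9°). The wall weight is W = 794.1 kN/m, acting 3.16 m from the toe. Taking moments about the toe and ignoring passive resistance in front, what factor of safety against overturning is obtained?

4.16

K_a = tan²(45° − 31.9°/2) = 0.3085.
P_a = ½K_aγH² = 0.5×0.3085×17.2×8.8² = 205.5 kN/m, acting at H/3 = 2.933 m above the base.
Overturning moment M_o = P_a × H/3 = 205.5 × 2.933 = 602.7.
Resisting moment M_r = W × 3.16 = 794.1 × 3.16 = 2509.
FS_overturning = M_r/M_o = 2509/602.7 = 4.163.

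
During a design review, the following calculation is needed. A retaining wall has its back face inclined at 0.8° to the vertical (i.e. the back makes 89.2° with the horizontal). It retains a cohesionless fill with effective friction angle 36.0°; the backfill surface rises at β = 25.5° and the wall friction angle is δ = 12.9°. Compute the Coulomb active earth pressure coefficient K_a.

K_a = sin²(α+φ) / [sin²α · sin(α−δ) · (1 + √{sin(φ+δ)sin(φ−β) / (sin(α−δ)sin(α+β))})²].
With α = 89.2°, φ = 36.0°, δ = 12.9°, β = 25.5°: K_a = 0.3535.

0.354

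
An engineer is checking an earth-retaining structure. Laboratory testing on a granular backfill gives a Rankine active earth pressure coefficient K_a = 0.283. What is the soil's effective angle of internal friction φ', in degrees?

34.0°

K_a = tan²(45° − φ/2) ⇒ 45° − φ/2 = arctan(√0.283) = 28.01°.
φ = 2(45° − 28.01°) = 33.98°.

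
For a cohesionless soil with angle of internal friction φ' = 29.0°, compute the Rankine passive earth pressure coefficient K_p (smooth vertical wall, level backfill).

K_p = (1 + sin φ)/(1 − sin φ) = tan²(45° + 29.0°/2) = 2.882.

2.88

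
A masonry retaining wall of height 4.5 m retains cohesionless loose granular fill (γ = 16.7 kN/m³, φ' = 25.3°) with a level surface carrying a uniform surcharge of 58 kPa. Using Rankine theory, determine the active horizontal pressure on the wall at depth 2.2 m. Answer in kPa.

38.0 kPa

K_a = (1 − sin φ)/(1 + sin φ) = 0.4012.
σ_v = γz + q = 16.7 × 2.2 + 58 = 94.74 kPa.
σ_h = K_a σ_v = 0.4012 × 94.74 = 38.01 kPa.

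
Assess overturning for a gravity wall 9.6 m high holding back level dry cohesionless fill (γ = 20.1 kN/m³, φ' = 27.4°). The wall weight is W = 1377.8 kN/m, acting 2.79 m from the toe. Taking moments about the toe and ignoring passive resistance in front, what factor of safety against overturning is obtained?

K_a = tan²(45° − 27.4°/2) = 0.3697.
P_a = ½K_aγH² = 0.5×0.3697×20.1×9.6² = 342.4 kN/m, acting at H/3 = 3.200 m above the base.
Overturning moment M_o = P_a × H/3 = 342.4 × 3.200 = 1096.
Resisting moment M_r = W × 2.79 = 1377.8 × 2.79 = 3844.
FS_overturning = M_r/M_o = 3844/1096 = 3.508.

3.51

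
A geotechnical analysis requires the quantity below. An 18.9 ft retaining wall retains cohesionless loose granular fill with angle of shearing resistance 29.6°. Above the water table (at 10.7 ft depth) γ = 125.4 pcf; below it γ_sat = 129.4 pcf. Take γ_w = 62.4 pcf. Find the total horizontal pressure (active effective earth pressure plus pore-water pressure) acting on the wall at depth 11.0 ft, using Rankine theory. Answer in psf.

K_a = (1 − sin φ)/(1 + sin φ) = 0.3387.
γ' = 129.4 − 62.4 = 67.00 pcf.
Effective vertical stress at 11.0 ft: σ'_v = 125.4×10.7 + 67.00×0.300 = 1362 psf.
σ'_h = K_a σ'_v = 0.3387 × 1362 = 461.3 psf; u = γ_w × 0.300 = 18.72 psf.
Total σ_h = 461.3 + 18.72 = 480.0 psf.

480 psf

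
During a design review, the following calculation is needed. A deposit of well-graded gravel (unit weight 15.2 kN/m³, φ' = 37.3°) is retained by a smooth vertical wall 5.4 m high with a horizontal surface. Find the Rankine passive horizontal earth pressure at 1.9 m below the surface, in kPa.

118 kPa

K_p = (1 + sin φ)/(1 − sin φ) = 4.076.
σ_h = K_p γ z = 4.076 × 15.2 × 1.9 = 117.7 kPa.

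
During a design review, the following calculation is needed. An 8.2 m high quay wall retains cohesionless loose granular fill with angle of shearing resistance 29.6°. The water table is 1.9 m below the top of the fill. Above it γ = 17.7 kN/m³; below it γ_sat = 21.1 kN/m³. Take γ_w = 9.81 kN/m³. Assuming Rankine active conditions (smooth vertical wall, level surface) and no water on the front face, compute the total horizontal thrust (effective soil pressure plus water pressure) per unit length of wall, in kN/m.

353 kN/m

K_a = tan²(45° − φ/2) = 0.3387.
γ' = 21.1 − 9.81 = 11.29 kN/m³. Depth below WT = 6.3 m.
σ'_h at WT = K_a γ d_w = 11.39 kPa; at base = 11.39 + K_a γ' × 6.3 = 35.49 kPa.
P₁ (0–1.9 m) = ½×11.39×1.9 = 10.82. P₂ (1.9–8.2 m) = ½(11.39+35.49)×6.3 = 147.7.
P_w = ½ γ_w h₂² = 0.5×9.81×6.3² = 194.7. Total = 10.82+147.7+194.7 = 353.2 kN/m.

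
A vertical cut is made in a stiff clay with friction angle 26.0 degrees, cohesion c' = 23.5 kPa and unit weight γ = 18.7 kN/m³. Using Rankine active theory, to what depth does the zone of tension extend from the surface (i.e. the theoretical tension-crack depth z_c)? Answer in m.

4.02 m

K_a = tan²(45° − 26.0°/2) = 0.3905; √K_a = 0.6249.
The active pressure is zero where K_a γ z = 2c√K_a, so z_c = 2c/(γ√K_a) = 2×23.5/(18.7×0.6249) = 4.022 m.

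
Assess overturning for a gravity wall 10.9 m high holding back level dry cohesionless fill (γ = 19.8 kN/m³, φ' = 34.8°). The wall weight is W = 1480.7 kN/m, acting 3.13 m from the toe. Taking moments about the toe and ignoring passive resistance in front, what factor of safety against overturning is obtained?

3.97

K_a = tan²(45° − 34.8°/2) = 0.2733.
P_a = ½K_aγH² = 0.5×0.2733×19.8×10.9² = 321.5 kN/m, acting at H/3 = 3.633 m above the base.
Overturning moment M_o = P_a × H/3 = 321.5 × 3.633 = 1168.
Resisting moment M_r = W × 3.13 = 1480.7 × 3.13 = 4635.
FS_overturning = M_r/M_o = 4635/1168 = 3.968.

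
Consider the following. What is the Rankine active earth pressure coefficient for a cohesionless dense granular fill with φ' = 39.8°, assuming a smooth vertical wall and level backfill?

K_a = tan²(45° − φ/2) = tan²(25.10°) = 0.2194.

0.219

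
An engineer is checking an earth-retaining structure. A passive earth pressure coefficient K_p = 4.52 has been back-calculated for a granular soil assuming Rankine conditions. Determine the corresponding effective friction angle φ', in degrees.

K_p = (1+sin φ)/(1−sin φ) ⇒ sin φ = (K_p − 1)/(K_p + 1) = 0.6377.
φ = arcsin(0.6377) = 39.62°.

39.6°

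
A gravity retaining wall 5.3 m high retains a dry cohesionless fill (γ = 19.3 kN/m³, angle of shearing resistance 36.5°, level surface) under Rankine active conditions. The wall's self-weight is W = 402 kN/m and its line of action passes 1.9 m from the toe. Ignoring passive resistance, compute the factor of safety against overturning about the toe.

K_a = tan²(45° − 36.5°/2) = 0.2541.
P_a = ½K_aγH² = 0.5×0.2541×19.3×5.3² = 68.87 kN/m, acting at H/3 = 1.767 m above the base.
Overturning moment M_o = P_a × H/3 = 68.87 × 1.767 = 121.7.
Resisting moment M_r = W × 1.9 = 402 × 1.9 = 763.8.
FS_overturning = M_r/M_o = 763.8/121.7 = 6.278.

6.28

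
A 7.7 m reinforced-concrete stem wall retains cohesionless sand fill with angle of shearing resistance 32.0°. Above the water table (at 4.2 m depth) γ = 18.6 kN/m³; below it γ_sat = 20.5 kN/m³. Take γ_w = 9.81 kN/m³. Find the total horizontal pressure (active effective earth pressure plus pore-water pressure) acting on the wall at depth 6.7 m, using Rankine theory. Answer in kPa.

56.7 kPa

K_a = (1 − sin φ)/(1 + sin φ) = 0.3073.
γ' = 20.5 − 9.81 = 10.69 kN/m³.
Effective vertical stress at 6.7 m: σ'_v = 18.6×4.2 + 10.69×2.50 = 104.8 kPa.
σ'_h = K_a σ'_v = 0.3073 × 104.8 = 32.21 kPa; u = γ_w × 2.50 = 24.53 kPa.
Total σ_h = 32.21 + 24.53 = 56.74 kPa.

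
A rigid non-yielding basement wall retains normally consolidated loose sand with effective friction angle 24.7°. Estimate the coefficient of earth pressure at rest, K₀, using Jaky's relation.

K₀ = 1 − sin φ' = 1 − sin 24.7° = 0.5821.

0.582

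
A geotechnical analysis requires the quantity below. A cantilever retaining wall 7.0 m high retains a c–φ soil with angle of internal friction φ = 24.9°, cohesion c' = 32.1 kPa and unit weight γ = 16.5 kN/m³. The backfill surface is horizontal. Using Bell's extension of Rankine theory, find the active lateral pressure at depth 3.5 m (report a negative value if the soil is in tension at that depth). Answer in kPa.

K_a = (1 − sin φ)/(1 + sin φ) = 0.4074.
σ_a = K_a γ z − 2c√K_a = 0.4074×16.5×3.5 − 2×32.1×0.6383 = -17.45 kPa.

-17.4 kPa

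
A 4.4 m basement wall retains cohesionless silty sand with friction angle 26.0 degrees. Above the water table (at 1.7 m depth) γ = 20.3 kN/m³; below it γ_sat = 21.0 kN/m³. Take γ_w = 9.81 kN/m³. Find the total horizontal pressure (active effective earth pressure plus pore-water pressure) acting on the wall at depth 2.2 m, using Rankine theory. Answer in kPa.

K_a = (1 − sin φ)/(1 + sin φ) = 0.3905.
γ' = 21.0 − 9.81 = 11.19 kN/m³.
Effective vertical stress at 2.2 m: σ'_v = 20.3×1.7 + 11.19×0.500 = 40.11 kPa.
σ'_h = K_a σ'_v = 0.3905 × 40.11 = 15.66 kPa; u = γ_w × 0.500 = 4.905 kPa.
Total σ_h = 15.66 + 4.905 = 20.56 kPa.

20.6 kPa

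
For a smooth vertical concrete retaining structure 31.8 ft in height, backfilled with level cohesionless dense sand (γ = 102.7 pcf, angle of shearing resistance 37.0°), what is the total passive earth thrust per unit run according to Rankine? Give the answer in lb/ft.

K_p = tan²(45° + φ/2) = 4.023.
P_p = ½ K_p γ H² = 0.5 × 4.023 × 102.7 × 31.8² = 208900 lb/ft.

209000 lb/ft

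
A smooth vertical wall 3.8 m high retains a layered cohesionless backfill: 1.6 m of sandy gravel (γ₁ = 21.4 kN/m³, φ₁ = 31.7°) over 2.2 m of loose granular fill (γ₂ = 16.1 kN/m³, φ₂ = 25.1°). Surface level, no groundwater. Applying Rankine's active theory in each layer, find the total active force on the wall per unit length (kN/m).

54.7 kN/m

K_a1 = tan²(45°−31.7°/2) = 0.3111; K_a2 = tan²(45°−25.1°/2) = 0.4043.
Layer 1: σ at base = K_a1 γ₁ h₁ = 10.65 kPa; P₁ = ½×10.65×1.6 = 8.521.
Layer 2: σ_v at top = γ₁h₁ = 34.24; σ_h top = K_a2×34.24 = 13.84; σ_h base = K_a2×(34.24+16.1×2.2) = 28.16.
P₂ = ½(13.84+28.16)×2.2 = 46.21. Total P_a = 8.521+46.21 = 54.73 kN/m.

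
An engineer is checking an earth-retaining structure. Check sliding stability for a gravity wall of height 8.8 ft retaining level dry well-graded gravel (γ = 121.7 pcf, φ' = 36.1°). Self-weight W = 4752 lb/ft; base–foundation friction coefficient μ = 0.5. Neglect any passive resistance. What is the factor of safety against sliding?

1.95

K_a = tan²(45° − 36.1°/2) = 0.2585.
P_a = ½K_aγH² = 0.5×0.2585×121.7×8.8² = 1218 lb/ft, acting at H/3 = 2.933 ft above the base.
FS_sliding = μW / P_a = 0.5×4752 / 1218 = 1.951.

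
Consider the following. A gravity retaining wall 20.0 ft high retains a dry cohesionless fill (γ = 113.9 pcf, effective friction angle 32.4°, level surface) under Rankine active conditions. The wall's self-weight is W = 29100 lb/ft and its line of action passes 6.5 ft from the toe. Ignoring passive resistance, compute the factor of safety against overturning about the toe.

4.12

K_a = tan²(45° − 32.4°/2) = 0.3022.
P_a = ½K_aγH² = 0.5×0.3022×113.9×20.0² = 6885 lb/ft, acting at H/3 = 6.667 ft above the base.
Overturning moment M_o = P_a × H/3 = 6885 × 6.667 = 45900.
Resisting moment M_r = W × 6.5 = 29100 × 6.5 = 189200.
FS_overturning = M_r/M_o = 189200/45900 = 4.121.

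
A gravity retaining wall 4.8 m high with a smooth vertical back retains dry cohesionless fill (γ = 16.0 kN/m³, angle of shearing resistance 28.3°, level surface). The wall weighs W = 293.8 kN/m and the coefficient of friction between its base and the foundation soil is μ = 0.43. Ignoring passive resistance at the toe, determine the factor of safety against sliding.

1.92

K_a = tan²(45° − 28.3°/2) = 0.3568.
P_a = ½K_aγH² = 0.5×0.3568×16.0×4.8² = 65.76 kN/m, acting at H/3 = 1.600 m above the base.
FS_sliding = μW / P_a = 0.43×293.8 / 65.76 = 1.921.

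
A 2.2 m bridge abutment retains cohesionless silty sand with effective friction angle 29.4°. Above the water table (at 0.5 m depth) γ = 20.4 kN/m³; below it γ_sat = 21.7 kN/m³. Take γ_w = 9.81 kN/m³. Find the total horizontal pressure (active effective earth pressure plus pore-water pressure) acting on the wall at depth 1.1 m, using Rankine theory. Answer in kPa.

11.8 kPa

K_a = (1 − sin φ)/(1 + sin φ) = 0.3415.
γ' = 21.7 − 9.81 = 11.89 kN/m³.
Effective vertical stress at 1.1 m: σ'_v = 20.4×0.5 + 11.89×0.600 = 17.33 kPa.
σ'_h = K_a σ'_v = 0.3415 × 17.33 = 5.919 kPa; u = γ_w × 0.600 = 5.886 kPa.
Total σ_h = 5.919 + 5.886 = 11.81 kPa.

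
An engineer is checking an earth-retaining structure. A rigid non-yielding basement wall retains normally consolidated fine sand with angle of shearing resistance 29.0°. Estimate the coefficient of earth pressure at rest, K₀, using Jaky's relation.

0.515

K₀ = 1 − sin φ' = 1 − sin 29.0° = 0.5152.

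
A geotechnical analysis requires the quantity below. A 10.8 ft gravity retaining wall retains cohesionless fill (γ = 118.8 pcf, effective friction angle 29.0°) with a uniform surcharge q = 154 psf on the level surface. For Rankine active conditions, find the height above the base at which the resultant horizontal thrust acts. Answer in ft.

K_a = 0.3470.
Triangular part P₁ = ½K_aγH² = 2404 at H/3 = 3.600 ft; rectangular part P₂ = K_a q H = 577.1 at H/2 = 5.400 ft.
ȳ = (P₁·3.600 + P₂·5.400)/(P₁+P₂) = 3.948 ft.

3.95 ft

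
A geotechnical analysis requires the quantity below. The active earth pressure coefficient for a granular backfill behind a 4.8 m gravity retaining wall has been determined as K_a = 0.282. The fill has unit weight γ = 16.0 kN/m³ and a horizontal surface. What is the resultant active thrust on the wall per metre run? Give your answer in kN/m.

P = ½ K_a γ H² = 0.5 × 0.282 × 16.0 × 4.8² = 51.98 kN/m.

52.0 kN/m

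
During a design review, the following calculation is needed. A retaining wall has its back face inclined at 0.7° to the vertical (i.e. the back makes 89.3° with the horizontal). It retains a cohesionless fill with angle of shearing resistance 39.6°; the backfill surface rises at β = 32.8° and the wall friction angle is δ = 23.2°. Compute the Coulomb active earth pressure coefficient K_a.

0.354

K_a = sin²(α+φ) / [sin²α · sin(α−δ) · (1 + √{sin(φ+δ)sin(φ−β) / (sin(α−δ)sin(α+β))})²].
With α = 89.3°, φ = 39.6°, δ = 23.2°, β = 32.8°: K_a = 0.3537.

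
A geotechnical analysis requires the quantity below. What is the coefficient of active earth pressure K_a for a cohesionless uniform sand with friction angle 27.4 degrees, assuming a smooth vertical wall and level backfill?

0.370

K_a = (1 − sin φ)/(1 + sin φ) = (1 − sin 27.4°)/(1 + sin 27.4°) = 0.3697.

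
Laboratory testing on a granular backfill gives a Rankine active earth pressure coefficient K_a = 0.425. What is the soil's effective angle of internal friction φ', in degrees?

23.8°

K_a = tan²(45° − φ/2) ⇒ 45° − φ/2 = arctan(√0.425) = 33.10°.
φ = 2(45° − 33.10°) = 23.80°.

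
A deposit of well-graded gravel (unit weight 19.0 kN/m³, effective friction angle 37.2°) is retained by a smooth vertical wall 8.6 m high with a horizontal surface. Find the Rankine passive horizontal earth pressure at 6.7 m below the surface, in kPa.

K_p = (1 + sin φ)/(1 − sin φ) = 4.058.
σ_h = K_p γ z = 4.058 × 19.0 × 6.7 = 516.6 kPa.

517 kPa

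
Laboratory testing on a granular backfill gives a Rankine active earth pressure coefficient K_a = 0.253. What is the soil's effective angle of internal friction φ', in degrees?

K_a = tan²(45° − φ/2) ⇒ 45° − φ/2 = arctan(√0.253) = 26.70°.
φ = 2(45° − 26.70°) = 36.60°.

36.6°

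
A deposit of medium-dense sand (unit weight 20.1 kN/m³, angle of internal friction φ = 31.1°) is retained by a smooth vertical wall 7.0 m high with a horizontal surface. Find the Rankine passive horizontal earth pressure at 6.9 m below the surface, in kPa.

K_p = (1 + sin φ)/(1 − sin φ) = 3.137.
σ_h = K_p γ z = 3.137 × 20.1 × 6.9 = 435.0 kPa.

435 kPa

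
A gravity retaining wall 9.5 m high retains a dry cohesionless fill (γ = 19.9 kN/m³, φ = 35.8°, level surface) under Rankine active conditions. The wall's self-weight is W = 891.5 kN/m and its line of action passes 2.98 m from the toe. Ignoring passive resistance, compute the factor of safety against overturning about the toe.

3.57

K_a = tan²(45° − 35.8°/2) = 0.2619.
P_a = ½K_aγH² = 0.5×0.2619×19.9×9.5² = 235.2 kN/m, acting at H/3 = 3.167 m above the base.
Overturning moment M_o = P_a × H/3 = 235.2 × 3.167 = 744.6.
Resisting moment M_r = W × 2.98 = 891.5 × 2.98 = 2657.
FS_overturning = M_r/M_o = 2657/744.6 = 3.568.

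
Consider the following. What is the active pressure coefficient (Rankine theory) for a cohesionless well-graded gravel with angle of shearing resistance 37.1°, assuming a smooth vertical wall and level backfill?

0.247

K_a = (1 − sin φ)/(1 + sin φ) = (1 − sin 37.1°)/(1 + sin 37.1°) = 0.2475.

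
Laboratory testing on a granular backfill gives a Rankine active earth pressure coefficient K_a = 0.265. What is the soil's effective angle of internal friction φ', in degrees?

35.5°

K_a = tan²(45° − φ/2) ⇒ 45° − φ/2 = arctan(√0.265) = 27.24°.
φ = 2(45° − 27.24°) = 35.52°.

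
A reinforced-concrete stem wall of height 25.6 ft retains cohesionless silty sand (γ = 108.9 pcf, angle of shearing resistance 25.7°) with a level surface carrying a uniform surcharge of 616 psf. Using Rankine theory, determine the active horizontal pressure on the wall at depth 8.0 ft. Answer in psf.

K_a = (1 − sin φ)/(1 + sin φ) = 0.3950.
σ_v = γz + q = 108.9 × 8.0 + 616 = 1487 psf.
σ_h = K_a σ_v = 0.3950 × 1487 = 587.5 psf.

587 psf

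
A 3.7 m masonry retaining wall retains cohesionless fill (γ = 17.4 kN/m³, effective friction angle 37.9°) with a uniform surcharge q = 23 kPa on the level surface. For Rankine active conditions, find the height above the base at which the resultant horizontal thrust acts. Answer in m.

1.49 m

K_a = 0.2389.
Triangular part P₁ = ½K_aγH² = 28.46 at H/3 = 1.233 m; rectangular part P₂ = K_a q H = 20.33 at H/2 = 1.850 m.
ȳ = (P₁·1.233 + P₂·1.850)/(P₁+P₂) = 1.490 m.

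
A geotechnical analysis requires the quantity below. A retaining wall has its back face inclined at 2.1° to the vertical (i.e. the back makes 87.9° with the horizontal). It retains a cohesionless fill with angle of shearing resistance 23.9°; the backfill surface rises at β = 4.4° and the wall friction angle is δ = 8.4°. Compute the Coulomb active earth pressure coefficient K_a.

0.432

K_a = sin²(α+φ) / [sin²α · sin(α−δ) · (1 + √{sin(φ+δ)sin(φ−β) / (sin(α−δ)sin(α+β))})²].
With α = 87.9°, φ = 23.9°, δ = 8.4°, β = 4.4°: K_a = 0.4317.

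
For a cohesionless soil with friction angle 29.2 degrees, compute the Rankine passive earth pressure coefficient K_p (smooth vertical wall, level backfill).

2.91

K_p = (1 + sin φ)/(1 − sin φ) = tan²(45° + 29.2°/2) = 2.905.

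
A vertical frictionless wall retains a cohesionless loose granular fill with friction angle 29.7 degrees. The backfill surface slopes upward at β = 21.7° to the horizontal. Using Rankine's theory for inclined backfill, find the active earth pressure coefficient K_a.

K_a = cos β · (cos β − √(cos²β − cos²φ)) / (cos β + √(cos²β − cos²φ)).
cos β = 0.9291, cos φ = 0.8686, √(cos²β − cos²φ) = 0.3298.
K_a = 0.9291 × (0.9291 − 0.3298)/(0.9291 + 0.3298) = 0.4423.

0.442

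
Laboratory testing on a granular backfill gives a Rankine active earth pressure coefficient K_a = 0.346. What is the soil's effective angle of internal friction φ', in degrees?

K_a = tan²(45° − φ/2) ⇒ 45° − φ/2 = arctan(√0.346) = 30.46°.
φ = 2(45° − 30.46°) = 29.07°.

29.1°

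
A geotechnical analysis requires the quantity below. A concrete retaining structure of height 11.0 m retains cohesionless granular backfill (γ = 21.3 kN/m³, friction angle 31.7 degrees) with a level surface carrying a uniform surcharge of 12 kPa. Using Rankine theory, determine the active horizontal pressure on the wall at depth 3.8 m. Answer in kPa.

28.9 kPa

K_a = (1 − sin φ)/(1 + sin φ) = 0.3111.
σ_v = γz + q = 21.3 × 3.8 + 12 = 92.94 kPa.
σ_h = K_a σ_v = 0.3111 × 92.94 = 28.91 kPa.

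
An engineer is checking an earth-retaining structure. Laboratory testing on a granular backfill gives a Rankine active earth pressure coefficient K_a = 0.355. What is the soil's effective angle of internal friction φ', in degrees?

28.4°

K_a = tan²(45° − φ/2) ⇒ 45° − φ/2 = arctan(√0.355) = 30.79°.
φ = 2(45° − 30.79°) = 28.43°.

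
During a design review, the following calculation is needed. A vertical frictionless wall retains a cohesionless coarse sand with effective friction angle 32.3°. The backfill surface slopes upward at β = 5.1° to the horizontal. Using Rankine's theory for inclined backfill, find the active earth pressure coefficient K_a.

0.307

K_a = cos β · (cos β − √(cos²β − cos²φ)) / (cos β + √(cos²β − cos²φ)).
cos β = 0.9960, cos φ = 0.8453, √(cos²β − cos²φ) = 0.5269.
K_a = 0.9960 × (0.9960 − 0.5269)/(0.9960 + 0.5269) = 0.3068.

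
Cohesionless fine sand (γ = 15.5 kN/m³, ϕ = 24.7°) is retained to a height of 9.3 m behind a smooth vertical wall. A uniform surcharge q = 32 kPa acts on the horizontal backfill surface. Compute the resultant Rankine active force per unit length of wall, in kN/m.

K_a = tan²(45° − φ/2) = 0.4106.
Soil triangle: ½ K_a γ H² = 0.5×0.4106×15.5×9.3² = 275.2 kN/m.
Surcharge rectangle: K_a q H = 0.4106×32×9.3 = 122.2 kN/m.
Total = 275.2 + 122.2 = 397.4 kN/m.

397 kN/m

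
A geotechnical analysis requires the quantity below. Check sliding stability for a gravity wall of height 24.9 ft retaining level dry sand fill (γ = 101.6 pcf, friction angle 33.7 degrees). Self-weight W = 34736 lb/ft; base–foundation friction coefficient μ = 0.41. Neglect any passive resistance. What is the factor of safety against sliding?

1.58

K_a = tan²(45° − 33.7°/2) = 0.2863.
P_a = ½K_aγH² = 0.5×0.2863×101.6×24.9² = 9018 lb/ft, acting at H/3 = 8.300 ft above the base.
FS_sliding = μW / P_a = 0.41×34736 / 9018 = 1.579.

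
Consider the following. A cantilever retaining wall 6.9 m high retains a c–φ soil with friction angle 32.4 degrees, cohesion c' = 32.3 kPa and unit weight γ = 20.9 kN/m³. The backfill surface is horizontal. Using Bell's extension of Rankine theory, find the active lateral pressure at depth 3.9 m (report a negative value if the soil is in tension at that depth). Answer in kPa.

K_a = (1 − sin φ)/(1 + sin φ) = 0.3022.
σ_a = K_a γ z − 2c√K_a = 0.3022×20.9×3.9 − 2×32.3×0.5498 = -10.88 kPa.

-10.9 kPa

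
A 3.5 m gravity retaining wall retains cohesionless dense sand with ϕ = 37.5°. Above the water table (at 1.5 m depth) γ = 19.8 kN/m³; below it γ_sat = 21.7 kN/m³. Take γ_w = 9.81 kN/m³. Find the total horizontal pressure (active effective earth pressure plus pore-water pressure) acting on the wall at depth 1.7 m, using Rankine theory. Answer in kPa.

9.76 kPa

K_a = (1 − sin φ)/(1 + sin φ) = 0.2432.
γ' = 21.7 − 9.81 = 11.89 kN/m³.
Effective vertical stress at 1.7 m: σ'_v = 19.8×1.5 + 11.89×0.200 = 32.08 kPa.
σ'_h = K_a σ'_v = 0.2432 × 32.08 = 7.801 kPa; u = γ_w × 0.200 = 1.962 kPa.
Total σ_h = 7.801 + 1.962 = 9.763 kPa.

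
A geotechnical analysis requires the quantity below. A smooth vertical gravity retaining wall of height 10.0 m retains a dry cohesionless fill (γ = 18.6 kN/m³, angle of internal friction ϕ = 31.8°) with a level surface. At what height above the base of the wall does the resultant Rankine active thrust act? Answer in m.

K_a = 0.3098.
The pressure distribution is triangular, so the resultant acts at H/3 above the base = 10.0/3 = 3.333 m.

3.33 m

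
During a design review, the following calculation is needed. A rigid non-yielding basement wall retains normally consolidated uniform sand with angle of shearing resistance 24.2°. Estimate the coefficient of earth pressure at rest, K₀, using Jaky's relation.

K₀ = 1 − sin φ' = 1 − sin 24.2° = 0.5901.

0.590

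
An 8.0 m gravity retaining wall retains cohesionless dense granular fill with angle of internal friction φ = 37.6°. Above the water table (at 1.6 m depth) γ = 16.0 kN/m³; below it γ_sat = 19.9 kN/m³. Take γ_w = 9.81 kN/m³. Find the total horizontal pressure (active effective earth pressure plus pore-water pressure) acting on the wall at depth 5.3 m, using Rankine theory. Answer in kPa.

51.5 kPa

K_a = (1 − sin φ)/(1 + sin φ) = 0.2421.
γ' = 19.9 − 9.81 = 10.09 kN/m³.
Effective vertical stress at 5.3 m: σ'_v = 16.0×1.6 + 10.09×3.70 = 62.93 kPa.
σ'_h = K_a σ'_v = 0.2421 × 62.93 = 15.24 kPa; u = γ_w × 3.70 = 36.30 kPa.
Total σ_h = 15.24 + 36.30 = 51.53 kPa.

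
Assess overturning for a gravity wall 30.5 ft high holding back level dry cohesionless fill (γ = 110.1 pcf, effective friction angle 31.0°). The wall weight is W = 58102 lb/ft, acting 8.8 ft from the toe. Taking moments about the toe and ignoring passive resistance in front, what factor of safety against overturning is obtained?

3.07

K_a = tan²(45° − 31.0°/2) = 0.3201.
P_a = ½K_aγH² = 0.5×0.3201×110.1×30.5² = 16390 lb/ft, acting at H/3 = 10.17 ft above the base.
Overturning moment M_o = P_a × H/3 = 16390 × 10.17 = 166700.
Resisting moment M_r = W × 8.8 = 58102 × 8.8 = 511300.
FS_overturning = M_r/M_o = 511300/166700 = 3.068.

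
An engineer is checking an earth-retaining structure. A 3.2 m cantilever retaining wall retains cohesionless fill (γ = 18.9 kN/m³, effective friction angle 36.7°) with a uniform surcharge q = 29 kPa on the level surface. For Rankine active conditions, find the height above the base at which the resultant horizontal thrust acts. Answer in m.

1.33 m

K_a = 0.2519.
Triangular part P₁ = ½K_aγH² = 24.37 at H/3 = 1.067 m; rectangular part P₂ = K_a q H = 23.37 at H/2 = 1.600 m.
ȳ = (P₁·1.067 + P₂·1.600)/(P₁+P₂) = 1.328 m.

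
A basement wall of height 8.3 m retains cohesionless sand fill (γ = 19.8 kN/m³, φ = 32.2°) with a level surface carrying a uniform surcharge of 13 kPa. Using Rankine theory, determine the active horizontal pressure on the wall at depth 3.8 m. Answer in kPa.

26.9 kPa

K_a = (1 − sin φ)/(1 + sin φ) = 0.3047.
σ_v = γz + q = 19.8 × 3.8 + 13 = 88.24 kPa.
σ_h = K_a σ_v = 0.3047 × 88.24 = 26.89 kPa.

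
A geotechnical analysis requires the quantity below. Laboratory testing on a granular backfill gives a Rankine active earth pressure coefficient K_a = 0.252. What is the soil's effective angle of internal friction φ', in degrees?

36.7°

K_a = tan²(45° − φ/2) ⇒ 45° − φ/2 = arctan(√0.252) = 26.66°.
φ = 2(45° − 26.66°) = 36.69°.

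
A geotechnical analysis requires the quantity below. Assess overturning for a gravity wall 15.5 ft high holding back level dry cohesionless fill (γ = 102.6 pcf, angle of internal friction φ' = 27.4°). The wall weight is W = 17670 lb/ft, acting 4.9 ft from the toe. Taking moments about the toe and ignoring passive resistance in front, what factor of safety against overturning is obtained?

3.68

K_a = tan²(45° − 27.4°/2) = 0.3697.
P_a = ½K_aγH² = 0.5×0.3697×102.6×15.5² = 4556 lb/ft, acting at H/3 = 5.167 ft above the base.
Overturning moment M_o = P_a × H/3 = 4556 × 5.167 = 23540.
Resisting moment M_r = W × 4.9 = 17670 × 4.9 = 86580.
FS_overturning = M_r/M_o = 86580/23540 = 3.678.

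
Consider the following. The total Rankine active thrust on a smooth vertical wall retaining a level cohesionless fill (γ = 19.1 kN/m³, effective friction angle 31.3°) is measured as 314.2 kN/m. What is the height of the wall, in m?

10.2 m

K_a = 0.3162. P_a = ½ K_a γ H² ⇒ H = √(2P_a/(K_a γ)).
H = √(2×314.2/(0.3162×19.1)) = 10.20 m.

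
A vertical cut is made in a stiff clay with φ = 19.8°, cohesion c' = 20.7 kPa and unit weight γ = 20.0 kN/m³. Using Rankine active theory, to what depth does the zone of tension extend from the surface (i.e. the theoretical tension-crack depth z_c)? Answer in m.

2.95 m

K_a = tan²(45° − 19.8°/2) = 0.4939; √K_a = 0.7028.
The active pressure is zero where K_a γ z = 2c√K_a, so z_c = 2c/(γ√K_a) = 2×20.7/(20.0×0.7028) = 2.945 m.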